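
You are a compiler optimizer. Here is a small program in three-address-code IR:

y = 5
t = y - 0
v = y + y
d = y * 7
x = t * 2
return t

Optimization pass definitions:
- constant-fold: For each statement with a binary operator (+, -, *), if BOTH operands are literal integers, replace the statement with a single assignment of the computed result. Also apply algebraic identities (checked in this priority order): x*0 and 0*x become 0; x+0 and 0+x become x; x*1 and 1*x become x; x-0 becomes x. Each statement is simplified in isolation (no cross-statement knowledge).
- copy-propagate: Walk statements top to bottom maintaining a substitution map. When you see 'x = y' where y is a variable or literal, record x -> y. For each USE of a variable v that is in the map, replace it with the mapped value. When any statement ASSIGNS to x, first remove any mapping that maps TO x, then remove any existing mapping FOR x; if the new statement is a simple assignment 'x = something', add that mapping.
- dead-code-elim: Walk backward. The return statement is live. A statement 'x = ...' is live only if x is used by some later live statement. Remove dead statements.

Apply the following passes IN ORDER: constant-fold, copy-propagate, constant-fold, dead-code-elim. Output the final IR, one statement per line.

Initial IR:
  y = 5
  t = y - 0
  v = y + y
  d = y * 7
  x = t * 2
  return t
After constant-fold (6 stmts):
  y = 5
  t = y
  v = y + y
  d = y * 7
  x = t * 2
  return t
After copy-propagate (6 stmts):
  y = 5
  t = 5
  v = 5 + 5
  d = 5 * 7
  x = 5 * 2
  return 5
After constant-fold (6 stmts):
  y = 5
  t = 5
  v = 10
  d = 35
  x = 10
  return 5
After dead-code-elim (1 stmts):
  return 5

Answer: return 5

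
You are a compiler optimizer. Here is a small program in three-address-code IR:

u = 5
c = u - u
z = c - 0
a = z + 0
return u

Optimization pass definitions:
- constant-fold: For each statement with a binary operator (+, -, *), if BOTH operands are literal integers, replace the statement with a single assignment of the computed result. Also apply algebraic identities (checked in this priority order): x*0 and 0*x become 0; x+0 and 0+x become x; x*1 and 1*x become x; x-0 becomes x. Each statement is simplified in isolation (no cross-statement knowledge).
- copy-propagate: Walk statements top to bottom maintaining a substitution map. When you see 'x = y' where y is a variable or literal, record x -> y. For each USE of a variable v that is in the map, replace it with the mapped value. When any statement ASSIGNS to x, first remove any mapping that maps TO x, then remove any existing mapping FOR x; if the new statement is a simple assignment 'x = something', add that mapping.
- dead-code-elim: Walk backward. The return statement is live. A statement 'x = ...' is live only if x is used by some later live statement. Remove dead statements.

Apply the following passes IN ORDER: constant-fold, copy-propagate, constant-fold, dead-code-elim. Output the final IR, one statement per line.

Answer: return 5

Derivation:
Initial IR:
  u = 5
  c = u - u
  z = c - 0
  a = z + 0
  return u
After constant-fold (5 stmts):
  u = 5
  c = u - u
  z = c
  a = z
  return u
After copy-propagate (5 stmts):
  u = 5
  c = 5 - 5
  z = c
  a = c
  return 5
After constant-fold (5 stmts):
  u = 5
  c = 0
  z = c
  a = c
  return 5
After dead-code-elim (1 stmts):
  return 5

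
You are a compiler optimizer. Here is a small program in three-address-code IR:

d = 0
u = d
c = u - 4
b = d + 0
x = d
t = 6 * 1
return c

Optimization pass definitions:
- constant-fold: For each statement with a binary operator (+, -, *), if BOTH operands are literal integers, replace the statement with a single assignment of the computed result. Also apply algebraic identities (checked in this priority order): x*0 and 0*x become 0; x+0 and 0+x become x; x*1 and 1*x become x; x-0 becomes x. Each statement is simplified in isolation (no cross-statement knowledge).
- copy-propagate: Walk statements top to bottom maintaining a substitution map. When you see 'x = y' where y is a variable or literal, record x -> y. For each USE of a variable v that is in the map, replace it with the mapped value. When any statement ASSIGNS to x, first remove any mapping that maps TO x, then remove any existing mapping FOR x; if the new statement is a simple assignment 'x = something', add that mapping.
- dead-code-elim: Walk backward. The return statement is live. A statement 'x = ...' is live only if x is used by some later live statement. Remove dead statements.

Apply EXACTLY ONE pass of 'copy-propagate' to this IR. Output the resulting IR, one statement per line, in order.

Answer: d = 0
u = 0
c = 0 - 4
b = 0 + 0
x = 0
t = 6 * 1
return c

Derivation:
Applying copy-propagate statement-by-statement:
  [1] d = 0  (unchanged)
  [2] u = d  -> u = 0
  [3] c = u - 4  -> c = 0 - 4
  [4] b = d + 0  -> b = 0 + 0
  [5] x = d  -> x = 0
  [6] t = 6 * 1  (unchanged)
  [7] return c  (unchanged)
Result (7 stmts):
  d = 0
  u = 0
  c = 0 - 4
  b = 0 + 0
  x = 0
  t = 6 * 1
  return c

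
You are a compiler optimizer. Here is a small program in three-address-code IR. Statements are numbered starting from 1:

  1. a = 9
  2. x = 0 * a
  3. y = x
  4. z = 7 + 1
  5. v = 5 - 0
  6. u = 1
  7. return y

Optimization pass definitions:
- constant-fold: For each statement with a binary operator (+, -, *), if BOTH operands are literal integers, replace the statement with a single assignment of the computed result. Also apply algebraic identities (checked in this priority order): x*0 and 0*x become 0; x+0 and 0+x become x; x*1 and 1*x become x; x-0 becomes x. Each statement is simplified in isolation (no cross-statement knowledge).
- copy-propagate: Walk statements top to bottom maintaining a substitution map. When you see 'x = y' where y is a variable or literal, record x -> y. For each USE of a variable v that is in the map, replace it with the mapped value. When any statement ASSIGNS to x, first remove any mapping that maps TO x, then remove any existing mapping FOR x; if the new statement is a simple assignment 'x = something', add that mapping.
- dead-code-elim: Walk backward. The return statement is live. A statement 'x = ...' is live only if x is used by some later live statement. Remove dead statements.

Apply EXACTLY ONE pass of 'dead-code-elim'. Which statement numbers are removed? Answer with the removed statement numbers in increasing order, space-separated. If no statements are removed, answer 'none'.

Backward liveness scan:
Stmt 1 'a = 9': KEEP (a is live); live-in = []
Stmt 2 'x = 0 * a': KEEP (x is live); live-in = ['a']
Stmt 3 'y = x': KEEP (y is live); live-in = ['x']
Stmt 4 'z = 7 + 1': DEAD (z not in live set ['y'])
Stmt 5 'v = 5 - 0': DEAD (v not in live set ['y'])
Stmt 6 'u = 1': DEAD (u not in live set ['y'])
Stmt 7 'return y': KEEP (return); live-in = ['y']
Removed statement numbers: [4, 5, 6]
Surviving IR:
  a = 9
  x = 0 * a
  y = x
  return y

Answer: 4 5 6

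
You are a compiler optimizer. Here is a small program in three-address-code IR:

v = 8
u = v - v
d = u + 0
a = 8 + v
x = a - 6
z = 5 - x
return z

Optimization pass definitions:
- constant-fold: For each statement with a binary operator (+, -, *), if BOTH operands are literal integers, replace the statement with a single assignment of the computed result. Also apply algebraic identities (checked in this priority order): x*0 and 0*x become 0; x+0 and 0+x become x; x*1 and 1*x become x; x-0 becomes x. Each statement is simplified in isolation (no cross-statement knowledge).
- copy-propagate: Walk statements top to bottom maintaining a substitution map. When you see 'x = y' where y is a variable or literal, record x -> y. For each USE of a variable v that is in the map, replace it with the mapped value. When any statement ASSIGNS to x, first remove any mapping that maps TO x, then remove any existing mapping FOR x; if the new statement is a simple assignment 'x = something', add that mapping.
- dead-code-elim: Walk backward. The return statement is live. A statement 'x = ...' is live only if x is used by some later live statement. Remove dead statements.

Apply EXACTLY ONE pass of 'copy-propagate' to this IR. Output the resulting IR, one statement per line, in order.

Applying copy-propagate statement-by-statement:
  [1] v = 8  (unchanged)
  [2] u = v - v  -> u = 8 - 8
  [3] d = u + 0  (unchanged)
  [4] a = 8 + v  -> a = 8 + 8
  [5] x = a - 6  (unchanged)
  [6] z = 5 - x  (unchanged)
  [7] return z  (unchanged)
Result (7 stmts):
  v = 8
  u = 8 - 8
  d = u + 0
  a = 8 + 8
  x = a - 6
  z = 5 - x
  return z

Answer: v = 8
u = 8 - 8
d = u + 0
a = 8 + 8
x = a - 6
z = 5 - x
return z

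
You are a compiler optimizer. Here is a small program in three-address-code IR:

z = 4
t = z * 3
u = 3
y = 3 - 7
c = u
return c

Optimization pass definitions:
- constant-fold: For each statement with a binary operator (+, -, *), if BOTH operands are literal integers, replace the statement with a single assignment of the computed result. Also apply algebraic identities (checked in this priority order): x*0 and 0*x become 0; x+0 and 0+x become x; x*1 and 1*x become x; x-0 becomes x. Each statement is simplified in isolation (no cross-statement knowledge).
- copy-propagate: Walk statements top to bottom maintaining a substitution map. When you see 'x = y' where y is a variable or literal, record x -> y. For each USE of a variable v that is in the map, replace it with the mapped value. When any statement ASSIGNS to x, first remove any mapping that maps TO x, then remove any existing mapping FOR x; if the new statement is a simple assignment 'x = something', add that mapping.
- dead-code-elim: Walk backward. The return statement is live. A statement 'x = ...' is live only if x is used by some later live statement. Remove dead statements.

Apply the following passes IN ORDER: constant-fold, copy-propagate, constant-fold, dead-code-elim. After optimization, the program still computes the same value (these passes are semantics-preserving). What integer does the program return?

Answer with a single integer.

Answer: 3

Derivation:
Initial IR:
  z = 4
  t = z * 3
  u = 3
  y = 3 - 7
  c = u
  return c
After constant-fold (6 stmts):
  z = 4
  t = z * 3
  u = 3
  y = -4
  c = u
  return c
After copy-propagate (6 stmts):
  z = 4
  t = 4 * 3
  u = 3
  y = -4
  c = 3
  return 3
After constant-fold (6 stmts):
  z = 4
  t = 12
  u = 3
  y = -4
  c = 3
  return 3
After dead-code-elim (1 stmts):
  return 3
Evaluate:
  z = 4  =>  z = 4
  t = z * 3  =>  t = 12
  u = 3  =>  u = 3
  y = 3 - 7  =>  y = -4
  c = u  =>  c = 3
  return c = 3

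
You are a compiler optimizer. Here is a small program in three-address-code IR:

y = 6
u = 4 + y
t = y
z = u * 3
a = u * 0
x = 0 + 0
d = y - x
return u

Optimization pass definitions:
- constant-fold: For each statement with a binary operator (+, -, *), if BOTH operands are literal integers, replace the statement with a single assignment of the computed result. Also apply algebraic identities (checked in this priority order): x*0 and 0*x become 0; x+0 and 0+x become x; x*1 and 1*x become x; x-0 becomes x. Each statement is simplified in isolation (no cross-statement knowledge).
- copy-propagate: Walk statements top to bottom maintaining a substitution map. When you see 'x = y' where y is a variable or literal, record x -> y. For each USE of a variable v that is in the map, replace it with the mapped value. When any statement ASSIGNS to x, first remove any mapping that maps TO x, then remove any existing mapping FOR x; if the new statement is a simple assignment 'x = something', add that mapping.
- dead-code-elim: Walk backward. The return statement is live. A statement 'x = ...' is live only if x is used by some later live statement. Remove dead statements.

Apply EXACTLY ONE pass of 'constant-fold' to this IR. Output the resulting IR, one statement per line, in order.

Applying constant-fold statement-by-statement:
  [1] y = 6  (unchanged)
  [2] u = 4 + y  (unchanged)
  [3] t = y  (unchanged)
  [4] z = u * 3  (unchanged)
  [5] a = u * 0  -> a = 0
  [6] x = 0 + 0  -> x = 0
  [7] d = y - x  (unchanged)
  [8] return u  (unchanged)
Result (8 stmts):
  y = 6
  u = 4 + y
  t = y
  z = u * 3
  a = 0
  x = 0
  d = y - x
  return u

Answer: y = 6
u = 4 + y
t = y
z = u * 3
a = 0
x = 0
d = y - x
return u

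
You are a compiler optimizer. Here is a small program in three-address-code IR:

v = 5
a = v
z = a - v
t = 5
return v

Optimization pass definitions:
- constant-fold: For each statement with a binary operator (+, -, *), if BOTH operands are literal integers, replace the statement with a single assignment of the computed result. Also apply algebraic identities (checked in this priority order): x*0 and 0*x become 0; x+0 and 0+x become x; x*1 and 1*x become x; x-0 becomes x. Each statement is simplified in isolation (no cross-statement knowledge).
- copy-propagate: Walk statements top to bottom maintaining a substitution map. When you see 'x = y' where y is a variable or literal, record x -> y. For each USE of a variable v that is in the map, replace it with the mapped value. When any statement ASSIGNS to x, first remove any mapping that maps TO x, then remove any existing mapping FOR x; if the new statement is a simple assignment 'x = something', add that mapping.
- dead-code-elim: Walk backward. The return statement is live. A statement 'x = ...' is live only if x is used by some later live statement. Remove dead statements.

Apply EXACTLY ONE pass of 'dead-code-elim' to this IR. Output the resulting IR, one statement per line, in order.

Applying dead-code-elim statement-by-statement:
  [5] return v  -> KEEP (return); live=['v']
  [4] t = 5  -> DEAD (t not live)
  [3] z = a - v  -> DEAD (z not live)
  [2] a = v  -> DEAD (a not live)
  [1] v = 5  -> KEEP; live=[]
Result (2 stmts):
  v = 5
  return v

Answer: v = 5
return v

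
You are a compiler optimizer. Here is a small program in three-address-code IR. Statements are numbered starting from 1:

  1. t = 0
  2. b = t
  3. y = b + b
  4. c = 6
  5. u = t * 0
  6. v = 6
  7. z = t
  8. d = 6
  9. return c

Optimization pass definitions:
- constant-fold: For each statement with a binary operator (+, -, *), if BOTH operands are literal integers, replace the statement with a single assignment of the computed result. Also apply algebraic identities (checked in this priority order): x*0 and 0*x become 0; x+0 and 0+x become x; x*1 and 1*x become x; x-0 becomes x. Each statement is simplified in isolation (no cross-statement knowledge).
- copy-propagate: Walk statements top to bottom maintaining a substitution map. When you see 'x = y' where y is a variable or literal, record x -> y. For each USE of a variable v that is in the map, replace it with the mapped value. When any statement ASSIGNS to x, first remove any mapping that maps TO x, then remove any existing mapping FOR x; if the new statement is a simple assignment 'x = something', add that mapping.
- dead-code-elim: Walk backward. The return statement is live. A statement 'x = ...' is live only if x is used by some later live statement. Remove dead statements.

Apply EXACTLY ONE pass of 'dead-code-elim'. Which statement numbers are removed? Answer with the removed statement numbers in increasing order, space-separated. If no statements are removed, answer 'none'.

Backward liveness scan:
Stmt 1 't = 0': DEAD (t not in live set [])
Stmt 2 'b = t': DEAD (b not in live set [])
Stmt 3 'y = b + b': DEAD (y not in live set [])
Stmt 4 'c = 6': KEEP (c is live); live-in = []
Stmt 5 'u = t * 0': DEAD (u not in live set ['c'])
Stmt 6 'v = 6': DEAD (v not in live set ['c'])
Stmt 7 'z = t': DEAD (z not in live set ['c'])
Stmt 8 'd = 6': DEAD (d not in live set ['c'])
Stmt 9 'return c': KEEP (return); live-in = ['c']
Removed statement numbers: [1, 2, 3, 5, 6, 7, 8]
Surviving IR:
  c = 6
  return c

Answer: 1 2 3 5 6 7 8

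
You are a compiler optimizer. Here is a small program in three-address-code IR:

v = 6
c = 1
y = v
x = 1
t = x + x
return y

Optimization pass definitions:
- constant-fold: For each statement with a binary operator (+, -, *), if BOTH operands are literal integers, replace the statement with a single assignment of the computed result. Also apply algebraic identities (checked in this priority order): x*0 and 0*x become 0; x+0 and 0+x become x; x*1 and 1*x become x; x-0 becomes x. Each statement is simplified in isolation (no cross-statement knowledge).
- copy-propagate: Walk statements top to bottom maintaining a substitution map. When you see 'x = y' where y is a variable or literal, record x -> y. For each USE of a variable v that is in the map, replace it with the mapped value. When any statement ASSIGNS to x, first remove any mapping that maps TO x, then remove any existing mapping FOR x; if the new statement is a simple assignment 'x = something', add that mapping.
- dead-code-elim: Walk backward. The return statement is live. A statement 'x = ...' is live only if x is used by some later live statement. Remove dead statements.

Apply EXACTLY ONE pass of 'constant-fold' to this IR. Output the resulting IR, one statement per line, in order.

Applying constant-fold statement-by-statement:
  [1] v = 6  (unchanged)
  [2] c = 1  (unchanged)
  [3] y = v  (unchanged)
  [4] x = 1  (unchanged)
  [5] t = x + x  (unchanged)
  [6] return y  (unchanged)
Result (6 stmts):
  v = 6
  c = 1
  y = v
  x = 1
  t = x + x
  return y

Answer: v = 6
c = 1
y = v
x = 1
t = x + x
return y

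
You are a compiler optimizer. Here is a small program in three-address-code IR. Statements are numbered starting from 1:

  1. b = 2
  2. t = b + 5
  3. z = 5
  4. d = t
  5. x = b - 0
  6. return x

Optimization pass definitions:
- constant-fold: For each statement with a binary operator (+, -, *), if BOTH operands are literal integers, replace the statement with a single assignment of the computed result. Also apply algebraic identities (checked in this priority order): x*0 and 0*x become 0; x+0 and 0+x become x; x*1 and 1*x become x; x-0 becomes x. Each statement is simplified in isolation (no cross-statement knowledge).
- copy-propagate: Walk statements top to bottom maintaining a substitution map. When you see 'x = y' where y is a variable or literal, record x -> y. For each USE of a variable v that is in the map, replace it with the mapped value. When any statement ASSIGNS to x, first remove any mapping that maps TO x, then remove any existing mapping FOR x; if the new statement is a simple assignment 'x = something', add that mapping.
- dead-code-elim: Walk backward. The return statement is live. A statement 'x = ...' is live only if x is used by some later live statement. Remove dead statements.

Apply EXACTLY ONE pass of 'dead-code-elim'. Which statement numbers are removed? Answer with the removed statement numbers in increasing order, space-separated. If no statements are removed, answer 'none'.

Answer: 2 3 4

Derivation:
Backward liveness scan:
Stmt 1 'b = 2': KEEP (b is live); live-in = []
Stmt 2 't = b + 5': DEAD (t not in live set ['b'])
Stmt 3 'z = 5': DEAD (z not in live set ['b'])
Stmt 4 'd = t': DEAD (d not in live set ['b'])
Stmt 5 'x = b - 0': KEEP (x is live); live-in = ['b']
Stmt 6 'return x': KEEP (return); live-in = ['x']
Removed statement numbers: [2, 3, 4]
Surviving IR:
  b = 2
  x = b - 0
  return x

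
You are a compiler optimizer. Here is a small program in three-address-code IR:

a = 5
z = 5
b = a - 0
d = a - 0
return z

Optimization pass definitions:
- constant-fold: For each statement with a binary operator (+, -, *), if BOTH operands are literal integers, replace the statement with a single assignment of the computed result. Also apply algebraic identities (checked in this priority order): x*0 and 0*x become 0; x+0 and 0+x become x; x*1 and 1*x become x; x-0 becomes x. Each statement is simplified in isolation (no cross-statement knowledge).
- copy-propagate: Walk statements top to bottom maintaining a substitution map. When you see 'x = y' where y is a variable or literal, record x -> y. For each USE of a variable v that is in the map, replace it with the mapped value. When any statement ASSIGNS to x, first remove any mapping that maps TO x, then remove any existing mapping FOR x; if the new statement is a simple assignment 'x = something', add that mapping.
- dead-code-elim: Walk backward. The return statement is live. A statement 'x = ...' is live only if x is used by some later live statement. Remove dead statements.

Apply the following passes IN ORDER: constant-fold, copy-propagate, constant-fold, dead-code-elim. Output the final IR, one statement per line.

Answer: return 5

Derivation:
Initial IR:
  a = 5
  z = 5
  b = a - 0
  d = a - 0
  return z
After constant-fold (5 stmts):
  a = 5
  z = 5
  b = a
  d = a
  return z
After copy-propagate (5 stmts):
  a = 5
  z = 5
  b = 5
  d = 5
  return 5
After constant-fold (5 stmts):
  a = 5
  z = 5
  b = 5
  d = 5
  return 5
After dead-code-elim (1 stmts):
  return 5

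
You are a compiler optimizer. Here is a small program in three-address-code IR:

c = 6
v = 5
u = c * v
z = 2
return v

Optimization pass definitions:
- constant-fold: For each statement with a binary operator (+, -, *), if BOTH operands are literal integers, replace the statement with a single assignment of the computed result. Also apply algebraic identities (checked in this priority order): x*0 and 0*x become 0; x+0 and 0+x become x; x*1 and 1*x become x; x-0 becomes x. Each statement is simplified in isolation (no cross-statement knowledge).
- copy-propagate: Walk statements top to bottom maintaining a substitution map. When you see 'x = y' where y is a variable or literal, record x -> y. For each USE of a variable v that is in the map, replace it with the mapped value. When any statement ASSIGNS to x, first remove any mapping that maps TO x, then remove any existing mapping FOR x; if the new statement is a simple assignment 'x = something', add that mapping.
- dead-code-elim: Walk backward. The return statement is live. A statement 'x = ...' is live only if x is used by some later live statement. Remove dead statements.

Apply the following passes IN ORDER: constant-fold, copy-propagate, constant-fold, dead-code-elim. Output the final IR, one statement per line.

Initial IR:
  c = 6
  v = 5
  u = c * v
  z = 2
  return v
After constant-fold (5 stmts):
  c = 6
  v = 5
  u = c * v
  z = 2
  return v
After copy-propagate (5 stmts):
  c = 6
  v = 5
  u = 6 * 5
  z = 2
  return 5
After constant-fold (5 stmts):
  c = 6
  v = 5
  u = 30
  z = 2
  return 5
After dead-code-elim (1 stmts):
  return 5

Answer: return 5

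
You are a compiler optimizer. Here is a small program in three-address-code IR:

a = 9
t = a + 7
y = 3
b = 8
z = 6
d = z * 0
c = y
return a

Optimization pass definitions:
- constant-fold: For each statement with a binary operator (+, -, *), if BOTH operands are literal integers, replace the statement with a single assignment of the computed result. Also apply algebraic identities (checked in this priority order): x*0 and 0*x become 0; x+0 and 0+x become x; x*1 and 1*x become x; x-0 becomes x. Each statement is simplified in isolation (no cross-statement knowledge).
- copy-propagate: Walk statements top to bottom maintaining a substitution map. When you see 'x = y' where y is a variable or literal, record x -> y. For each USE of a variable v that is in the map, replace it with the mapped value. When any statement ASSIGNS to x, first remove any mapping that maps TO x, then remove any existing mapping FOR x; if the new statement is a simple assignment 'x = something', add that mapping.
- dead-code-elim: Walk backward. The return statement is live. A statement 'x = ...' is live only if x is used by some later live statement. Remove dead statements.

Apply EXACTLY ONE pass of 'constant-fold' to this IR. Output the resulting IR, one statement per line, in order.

Applying constant-fold statement-by-statement:
  [1] a = 9  (unchanged)
  [2] t = a + 7  (unchanged)
  [3] y = 3  (unchanged)
  [4] b = 8  (unchanged)
  [5] z = 6  (unchanged)
  [6] d = z * 0  -> d = 0
  [7] c = y  (unchanged)
  [8] return a  (unchanged)
Result (8 stmts):
  a = 9
  t = a + 7
  y = 3
  b = 8
  z = 6
  d = 0
  c = y
  return a

Answer: a = 9
t = a + 7
y = 3
b = 8
z = 6
d = 0
c = y
return a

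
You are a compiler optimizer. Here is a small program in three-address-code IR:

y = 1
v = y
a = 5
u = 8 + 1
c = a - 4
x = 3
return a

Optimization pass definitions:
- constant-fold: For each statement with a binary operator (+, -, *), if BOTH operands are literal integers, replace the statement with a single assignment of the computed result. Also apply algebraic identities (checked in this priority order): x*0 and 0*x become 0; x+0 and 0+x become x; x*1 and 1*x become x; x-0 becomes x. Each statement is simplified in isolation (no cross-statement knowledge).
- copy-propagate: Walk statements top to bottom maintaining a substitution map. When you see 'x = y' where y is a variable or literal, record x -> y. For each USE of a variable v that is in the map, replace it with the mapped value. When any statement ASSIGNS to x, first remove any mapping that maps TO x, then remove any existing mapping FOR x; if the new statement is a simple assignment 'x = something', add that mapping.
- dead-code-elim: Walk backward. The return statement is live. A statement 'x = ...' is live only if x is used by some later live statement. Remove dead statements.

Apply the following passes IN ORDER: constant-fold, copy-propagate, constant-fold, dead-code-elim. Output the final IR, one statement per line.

Initial IR:
  y = 1
  v = y
  a = 5
  u = 8 + 1
  c = a - 4
  x = 3
  return a
After constant-fold (7 stmts):
  y = 1
  v = y
  a = 5
  u = 9
  c = a - 4
  x = 3
  return a
After copy-propagate (7 stmts):
  y = 1
  v = 1
  a = 5
  u = 9
  c = 5 - 4
  x = 3
  return 5
After constant-fold (7 stmts):
  y = 1
  v = 1
  a = 5
  u = 9
  c = 1
  x = 3
  return 5
After dead-code-elim (1 stmts):
  return 5

Answer: return 5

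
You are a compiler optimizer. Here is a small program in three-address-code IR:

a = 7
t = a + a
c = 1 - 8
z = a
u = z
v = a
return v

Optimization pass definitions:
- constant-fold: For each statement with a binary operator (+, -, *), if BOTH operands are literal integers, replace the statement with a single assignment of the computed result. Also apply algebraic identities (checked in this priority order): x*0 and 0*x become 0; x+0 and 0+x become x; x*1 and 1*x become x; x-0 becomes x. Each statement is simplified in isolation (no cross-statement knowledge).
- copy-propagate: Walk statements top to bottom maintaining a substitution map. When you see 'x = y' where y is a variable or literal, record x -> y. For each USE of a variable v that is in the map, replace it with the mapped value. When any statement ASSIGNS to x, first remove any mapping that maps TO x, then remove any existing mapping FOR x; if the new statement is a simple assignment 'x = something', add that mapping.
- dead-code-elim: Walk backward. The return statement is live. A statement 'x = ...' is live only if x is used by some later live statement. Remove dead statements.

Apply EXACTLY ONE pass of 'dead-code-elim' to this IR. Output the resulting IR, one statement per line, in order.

Answer: a = 7
v = a
return v

Derivation:
Applying dead-code-elim statement-by-statement:
  [7] return v  -> KEEP (return); live=['v']
  [6] v = a  -> KEEP; live=['a']
  [5] u = z  -> DEAD (u not live)
  [4] z = a  -> DEAD (z not live)
  [3] c = 1 - 8  -> DEAD (c not live)
  [2] t = a + a  -> DEAD (t not live)
  [1] a = 7  -> KEEP; live=[]
Result (3 stmts):
  a = 7
  v = a
  return v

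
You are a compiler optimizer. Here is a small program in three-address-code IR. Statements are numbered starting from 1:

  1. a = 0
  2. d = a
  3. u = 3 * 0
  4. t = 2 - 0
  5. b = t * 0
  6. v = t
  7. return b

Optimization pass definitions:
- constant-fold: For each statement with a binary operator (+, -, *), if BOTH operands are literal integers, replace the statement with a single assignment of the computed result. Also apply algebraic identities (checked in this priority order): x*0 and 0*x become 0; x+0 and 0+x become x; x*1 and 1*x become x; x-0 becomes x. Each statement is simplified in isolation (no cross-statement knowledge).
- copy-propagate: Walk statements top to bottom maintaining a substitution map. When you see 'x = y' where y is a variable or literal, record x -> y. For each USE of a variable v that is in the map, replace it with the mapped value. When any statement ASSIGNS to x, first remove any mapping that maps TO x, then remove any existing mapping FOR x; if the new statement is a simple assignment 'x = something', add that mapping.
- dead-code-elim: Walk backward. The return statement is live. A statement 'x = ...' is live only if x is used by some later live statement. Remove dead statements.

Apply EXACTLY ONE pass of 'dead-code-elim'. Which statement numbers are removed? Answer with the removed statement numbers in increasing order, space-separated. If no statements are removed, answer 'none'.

Backward liveness scan:
Stmt 1 'a = 0': DEAD (a not in live set [])
Stmt 2 'd = a': DEAD (d not in live set [])
Stmt 3 'u = 3 * 0': DEAD (u not in live set [])
Stmt 4 't = 2 - 0': KEEP (t is live); live-in = []
Stmt 5 'b = t * 0': KEEP (b is live); live-in = ['t']
Stmt 6 'v = t': DEAD (v not in live set ['b'])
Stmt 7 'return b': KEEP (return); live-in = ['b']
Removed statement numbers: [1, 2, 3, 6]
Surviving IR:
  t = 2 - 0
  b = t * 0
  return b

Answer: 1 2 3 6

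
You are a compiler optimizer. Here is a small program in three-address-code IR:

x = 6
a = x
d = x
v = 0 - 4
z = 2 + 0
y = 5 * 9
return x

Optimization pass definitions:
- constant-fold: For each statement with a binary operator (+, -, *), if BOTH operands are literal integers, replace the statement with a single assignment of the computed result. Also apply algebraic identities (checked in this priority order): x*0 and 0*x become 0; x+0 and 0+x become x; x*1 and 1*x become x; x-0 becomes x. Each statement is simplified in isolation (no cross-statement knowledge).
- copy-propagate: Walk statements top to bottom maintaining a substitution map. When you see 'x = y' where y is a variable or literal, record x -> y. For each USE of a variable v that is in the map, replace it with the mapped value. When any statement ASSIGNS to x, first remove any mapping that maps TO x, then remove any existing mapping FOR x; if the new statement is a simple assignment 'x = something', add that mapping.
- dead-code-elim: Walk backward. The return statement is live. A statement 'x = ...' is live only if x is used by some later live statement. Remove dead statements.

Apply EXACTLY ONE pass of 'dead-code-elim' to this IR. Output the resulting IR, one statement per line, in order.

Answer: x = 6
return x

Derivation:
Applying dead-code-elim statement-by-statement:
  [7] return x  -> KEEP (return); live=['x']
  [6] y = 5 * 9  -> DEAD (y not live)
  [5] z = 2 + 0  -> DEAD (z not live)
  [4] v = 0 - 4  -> DEAD (v not live)
  [3] d = x  -> DEAD (d not live)
  [2] a = x  -> DEAD (a not live)
  [1] x = 6  -> KEEP; live=[]
Result (2 stmts):
  x = 6
  return x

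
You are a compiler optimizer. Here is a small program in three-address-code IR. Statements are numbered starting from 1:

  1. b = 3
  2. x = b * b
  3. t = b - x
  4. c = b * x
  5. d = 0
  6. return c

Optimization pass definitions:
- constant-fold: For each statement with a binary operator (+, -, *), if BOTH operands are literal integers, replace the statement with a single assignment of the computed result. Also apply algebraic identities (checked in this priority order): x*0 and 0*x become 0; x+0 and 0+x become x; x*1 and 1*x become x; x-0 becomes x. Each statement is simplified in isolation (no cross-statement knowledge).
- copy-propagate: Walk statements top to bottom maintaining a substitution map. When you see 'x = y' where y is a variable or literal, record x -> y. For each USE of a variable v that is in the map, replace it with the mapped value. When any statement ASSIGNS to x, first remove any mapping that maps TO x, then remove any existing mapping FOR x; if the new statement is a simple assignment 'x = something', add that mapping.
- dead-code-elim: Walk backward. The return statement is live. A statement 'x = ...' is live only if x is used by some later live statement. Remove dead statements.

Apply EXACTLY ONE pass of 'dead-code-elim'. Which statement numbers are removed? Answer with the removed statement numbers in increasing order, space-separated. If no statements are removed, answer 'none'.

Answer: 3 5

Derivation:
Backward liveness scan:
Stmt 1 'b = 3': KEEP (b is live); live-in = []
Stmt 2 'x = b * b': KEEP (x is live); live-in = ['b']
Stmt 3 't = b - x': DEAD (t not in live set ['b', 'x'])
Stmt 4 'c = b * x': KEEP (c is live); live-in = ['b', 'x']
Stmt 5 'd = 0': DEAD (d not in live set ['c'])
Stmt 6 'return c': KEEP (return); live-in = ['c']
Removed statement numbers: [3, 5]
Surviving IR:
  b = 3
  x = b * b
  c = b * x
  return c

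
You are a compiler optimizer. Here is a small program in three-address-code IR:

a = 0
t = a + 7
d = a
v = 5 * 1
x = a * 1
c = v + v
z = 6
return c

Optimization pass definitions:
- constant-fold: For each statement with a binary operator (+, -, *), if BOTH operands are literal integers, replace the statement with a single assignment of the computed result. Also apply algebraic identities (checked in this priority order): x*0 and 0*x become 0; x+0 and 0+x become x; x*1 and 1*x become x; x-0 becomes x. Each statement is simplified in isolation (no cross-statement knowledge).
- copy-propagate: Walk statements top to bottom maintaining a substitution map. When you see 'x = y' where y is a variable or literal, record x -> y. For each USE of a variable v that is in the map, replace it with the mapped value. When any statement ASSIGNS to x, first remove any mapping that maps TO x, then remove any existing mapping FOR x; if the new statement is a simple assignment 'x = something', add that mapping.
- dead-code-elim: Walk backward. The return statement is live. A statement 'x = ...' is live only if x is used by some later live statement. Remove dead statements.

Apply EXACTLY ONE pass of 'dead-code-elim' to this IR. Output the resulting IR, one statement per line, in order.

Applying dead-code-elim statement-by-statement:
  [8] return c  -> KEEP (return); live=['c']
  [7] z = 6  -> DEAD (z not live)
  [6] c = v + v  -> KEEP; live=['v']
  [5] x = a * 1  -> DEAD (x not live)
  [4] v = 5 * 1  -> KEEP; live=[]
  [3] d = a  -> DEAD (d not live)
  [2] t = a + 7  -> DEAD (t not live)
  [1] a = 0  -> DEAD (a not live)
Result (3 stmts):
  v = 5 * 1
  c = v + v
  return c

Answer: v = 5 * 1
c = v + v
return c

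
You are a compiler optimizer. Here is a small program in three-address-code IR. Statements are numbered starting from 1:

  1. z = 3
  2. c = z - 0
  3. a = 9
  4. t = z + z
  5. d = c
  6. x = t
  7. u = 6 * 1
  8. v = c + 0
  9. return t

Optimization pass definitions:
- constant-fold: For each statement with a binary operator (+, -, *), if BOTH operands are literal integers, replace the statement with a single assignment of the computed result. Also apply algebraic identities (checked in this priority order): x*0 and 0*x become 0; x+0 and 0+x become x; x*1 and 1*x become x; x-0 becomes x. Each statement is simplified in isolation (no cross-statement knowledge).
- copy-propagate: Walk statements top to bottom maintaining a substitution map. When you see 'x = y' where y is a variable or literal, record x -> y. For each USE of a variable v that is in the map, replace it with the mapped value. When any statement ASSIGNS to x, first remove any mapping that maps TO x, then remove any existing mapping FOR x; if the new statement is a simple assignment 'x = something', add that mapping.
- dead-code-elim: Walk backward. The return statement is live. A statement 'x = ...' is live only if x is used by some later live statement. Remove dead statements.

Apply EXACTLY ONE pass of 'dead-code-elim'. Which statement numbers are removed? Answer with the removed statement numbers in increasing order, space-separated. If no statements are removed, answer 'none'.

Backward liveness scan:
Stmt 1 'z = 3': KEEP (z is live); live-in = []
Stmt 2 'c = z - 0': DEAD (c not in live set ['z'])
Stmt 3 'a = 9': DEAD (a not in live set ['z'])
Stmt 4 't = z + z': KEEP (t is live); live-in = ['z']
Stmt 5 'd = c': DEAD (d not in live set ['t'])
Stmt 6 'x = t': DEAD (x not in live set ['t'])
Stmt 7 'u = 6 * 1': DEAD (u not in live set ['t'])
Stmt 8 'v = c + 0': DEAD (v not in live set ['t'])
Stmt 9 'return t': KEEP (return); live-in = ['t']
Removed statement numbers: [2, 3, 5, 6, 7, 8]
Surviving IR:
  z = 3
  t = z + z
  return t

Answer: 2 3 5 6 7 8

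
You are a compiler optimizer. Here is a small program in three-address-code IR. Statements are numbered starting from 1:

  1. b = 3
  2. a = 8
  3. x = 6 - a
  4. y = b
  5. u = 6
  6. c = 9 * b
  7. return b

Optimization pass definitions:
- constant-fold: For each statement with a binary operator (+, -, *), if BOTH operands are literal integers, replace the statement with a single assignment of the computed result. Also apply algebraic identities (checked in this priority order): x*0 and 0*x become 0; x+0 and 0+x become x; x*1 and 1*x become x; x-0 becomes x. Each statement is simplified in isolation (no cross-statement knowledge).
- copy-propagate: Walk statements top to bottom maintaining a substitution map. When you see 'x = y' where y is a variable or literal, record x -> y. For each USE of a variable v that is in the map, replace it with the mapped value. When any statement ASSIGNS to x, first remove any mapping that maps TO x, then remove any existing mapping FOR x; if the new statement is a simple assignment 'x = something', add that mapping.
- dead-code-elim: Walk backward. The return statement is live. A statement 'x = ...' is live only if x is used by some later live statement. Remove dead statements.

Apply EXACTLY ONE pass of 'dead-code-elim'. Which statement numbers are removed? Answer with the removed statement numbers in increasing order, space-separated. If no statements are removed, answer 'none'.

Answer: 2 3 4 5 6

Derivation:
Backward liveness scan:
Stmt 1 'b = 3': KEEP (b is live); live-in = []
Stmt 2 'a = 8': DEAD (a not in live set ['b'])
Stmt 3 'x = 6 - a': DEAD (x not in live set ['b'])
Stmt 4 'y = b': DEAD (y not in live set ['b'])
Stmt 5 'u = 6': DEAD (u not in live set ['b'])
Stmt 6 'c = 9 * b': DEAD (c not in live set ['b'])
Stmt 7 'return b': KEEP (return); live-in = ['b']
Removed statement numbers: [2, 3, 4, 5, 6]
Surviving IR:
  b = 3
  return b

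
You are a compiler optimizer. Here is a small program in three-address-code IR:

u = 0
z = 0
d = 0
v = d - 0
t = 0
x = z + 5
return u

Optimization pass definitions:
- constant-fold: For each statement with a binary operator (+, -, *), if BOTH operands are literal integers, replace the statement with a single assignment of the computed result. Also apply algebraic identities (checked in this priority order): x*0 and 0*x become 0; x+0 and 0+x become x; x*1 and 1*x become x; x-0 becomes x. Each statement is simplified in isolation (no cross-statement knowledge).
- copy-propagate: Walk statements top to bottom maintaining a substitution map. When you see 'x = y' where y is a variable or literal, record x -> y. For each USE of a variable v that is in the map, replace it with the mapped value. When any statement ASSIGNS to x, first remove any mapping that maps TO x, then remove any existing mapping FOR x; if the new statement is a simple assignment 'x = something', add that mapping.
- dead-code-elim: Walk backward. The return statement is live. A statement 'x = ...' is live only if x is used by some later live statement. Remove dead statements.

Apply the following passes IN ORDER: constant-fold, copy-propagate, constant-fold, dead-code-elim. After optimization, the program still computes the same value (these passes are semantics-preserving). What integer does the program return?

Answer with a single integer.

Initial IR:
  u = 0
  z = 0
  d = 0
  v = d - 0
  t = 0
  x = z + 5
  return u
After constant-fold (7 stmts):
  u = 0
  z = 0
  d = 0
  v = d
  t = 0
  x = z + 5
  return u
After copy-propagate (7 stmts):
  u = 0
  z = 0
  d = 0
  v = 0
  t = 0
  x = 0 + 5
  return 0
After constant-fold (7 stmts):
  u = 0
  z = 0
  d = 0
  v = 0
  t = 0
  x = 5
  return 0
After dead-code-elim (1 stmts):
  return 0
Evaluate:
  u = 0  =>  u = 0
  z = 0  =>  z = 0
  d = 0  =>  d = 0
  v = d - 0  =>  v = 0
  t = 0  =>  t = 0
  x = z + 5  =>  x = 5
  return u = 0

Answer: 0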